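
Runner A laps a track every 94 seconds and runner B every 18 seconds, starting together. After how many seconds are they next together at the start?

gcd first: 94 = 5·18 + 4; 18 = 4·4 + 2; 4 = 2·2 + 0 → gcd = 2
lcm = 94·18/gcd = 1692/2 = 846

846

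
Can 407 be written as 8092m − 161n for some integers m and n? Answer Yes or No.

No

gcd(8092, 161): 8092 = 50·161 + 42; 161 = 3·42 + 35; 42 = 1·35 + 7; 35 = 5·7 + 0 → 7
7 does not divide 407, so a solution does not exist.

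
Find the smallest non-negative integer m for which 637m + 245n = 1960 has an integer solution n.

gcd(637, 245) = 49 (Euclid: 637 = 2·245 + 147; 245 = 1·147 + 98; 147 = 1·98 + 49; 98 = 2·49 + 0), and 49 | 1960.
Extended Euclid: 637·(2) + 245·(-5) = 49. Scale by 40: m₀ = 80.
General solution m = m₀ + 5t; reducing mod 5 gives m = 0 (and n = 8).

0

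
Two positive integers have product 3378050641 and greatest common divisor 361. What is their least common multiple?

9357481

gcd·lcm = product, so lcm = 3378050641/361 = 9357481.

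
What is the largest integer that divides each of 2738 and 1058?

2738 = 2 · 37²
1058 = 2 · 23²
Common: 2 = 2

2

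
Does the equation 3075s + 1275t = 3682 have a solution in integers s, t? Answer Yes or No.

gcd(3075, 1275): 3075 = 2·1275 + 525; 1275 = 2·525 + 225; 525 = 2·225 + 75; 225 = 3·75 + 0 → 75
75 does not divide 3682, so a solution does not exist.

No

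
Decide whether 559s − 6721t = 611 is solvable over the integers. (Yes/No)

Yes

By Bézout, 559s − 6721t = 611 has integer solutions iff gcd(559, 6721) | 611.
Euclid: 6721 = 12·559 + 13; 559 = 43·13 + 0. gcd = 13; 611 mod 13 = 0. Yes.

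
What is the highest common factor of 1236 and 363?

3

Euclid: 1236 = 3·363 + 147; 363 = 2·147 + 69; 147 = 2·69 + 9; 69 = 7·9 + 6; 9 = 1·6 + 3; 6 = 2·3 + 0. Last nonzero remainder: 3.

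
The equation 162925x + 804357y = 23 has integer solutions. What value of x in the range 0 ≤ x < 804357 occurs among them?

600761

Euclid: 804357 = 4·162925 + 152657; 162925 = 1·152657 + 10268; 152657 = 14·10268 + 8905; 10268 = 1·8905 + 1363; 8905 = 6·1363 + 727; 1363 = 1·727 + 636; 727 = 1·636 + 91; 636 = 6·91 + 90; 91 = 1·90 + 1; 90 = 90·1 + 0 → gcd = 1; 23 = 1·23.
Back-substitution yields 162925·(-8852) + 804357·(1793) = 1, so one solution is x = -8852·23 = -203596, y = 1793·23 = 41239.
Solutions in x differ by 804357/1 = 804357; the one in [0, 804357) is -203596 mod 804357 = 600761.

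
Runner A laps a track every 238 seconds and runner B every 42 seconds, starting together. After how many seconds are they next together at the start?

gcd first: 238 = 5·42 + 28; 42 = 1·28 + 14; 28 = 2·14 + 0 → gcd = 14
lcm = 238·42/gcd = 9996/14 = 714

714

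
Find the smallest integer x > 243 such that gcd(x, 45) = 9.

Multiples of 9 above 243: 9·28, 9·29, … . Need the cofactor coprime to 45/9 = 5.
Checking s = 28, 29, … the first with gcd(s, 5) = 1 is s = 28, giving 252.

252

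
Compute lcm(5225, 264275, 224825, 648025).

5225 = 5² · 11 · 19; 264275 = 5² · 11 · 31²; 224825 = 5² · 17 · 23²; 648025 = 5² · 7² · 23²
lcm takes max exponent of each prime: 5² · 7² · 11 · 17 · 19 · 23² · 31² = 2212637944825

2212637944825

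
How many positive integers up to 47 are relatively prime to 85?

85 = 5·17. Inclusion–exclusion on these primes:
47 − ⌊47/5⌋ − ⌊47/17⌋ + ⌊47/85⌋ = 36

36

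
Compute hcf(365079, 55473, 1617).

33

365079 = 3 · 11 · 13 · 23 · 37; 55473 = 3 · 11 · 41²; 1617 = 3 · 7² · 11
gcd takes min exponent of each prime: 3 · 11 = 33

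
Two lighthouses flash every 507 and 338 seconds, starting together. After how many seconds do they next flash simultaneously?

gcd first: 507 = 1·338 + 169; 338 = 2·169 + 0 → gcd = 169
lcm = 507·338/gcd = 171366/169 = 1014

1014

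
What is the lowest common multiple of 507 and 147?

24843

507 = 3 · 13²; 147 = 3 · 7²
max exponents: 3 · 7² · 13² = 24843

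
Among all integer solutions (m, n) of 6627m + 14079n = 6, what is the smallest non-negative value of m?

Euclid: 14079 = 2·6627 + 825; 6627 = 8·825 + 27; 825 = 30·27 + 15; 27 = 1·15 + 12; 15 = 1·12 + 3; 12 = 4·3 + 0 → gcd = 3; 6 = 3·2.
Back-substitution yields 6627·(-1041) + 14079·(490) = 3, so one solution is m = -1041·2 = -2082, n = 490·2 = 980.
Solutions in m differ by 14079/3 = 4693; the one in [0, 4693) is -2082 mod 4693 = 2611.

2611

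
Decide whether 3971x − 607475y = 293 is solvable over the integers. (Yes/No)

No

By Bézout, 3971x − 607475y = 293 has integer solutions iff gcd(3971, 607475) | 293.
Euclid: 607475 = 152·3971 + 3883; 3971 = 1·3883 + 88; 3883 = 44·88 + 11; 88 = 8·11 + 0. gcd = 11; 293 mod 11 = 7. No.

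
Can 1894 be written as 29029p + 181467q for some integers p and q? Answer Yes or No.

No

gcd(29029, 181467): 181467 = 6·29029 + 7293; 29029 = 3·7293 + 7150; 7293 = 1·7150 + 143; 7150 = 50·143 + 0 → 143
143 does not divide 1894, so a solution does not exist.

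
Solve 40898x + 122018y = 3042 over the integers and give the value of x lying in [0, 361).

Reduce mod 122018: 40898x ≡ 3042 (mod 122018). With g = gcd(40898, 122018) = 338 dividing 3042, divide through: 121x ≡ 9 (mod 361).
Since gcd(121, 361) = 1, x ≡ 9·(121)⁻¹ ≡ 194 (mod 361). Smallest non-negative: 194.

194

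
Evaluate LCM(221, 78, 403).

41106

lcm(221, 78) = 221·78/gcd = 17238/13 = 1326
lcm(1326, 403) = 1326·403/gcd = 534378/13 = 41106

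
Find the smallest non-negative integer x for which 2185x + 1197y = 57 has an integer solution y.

57

Reduce mod 1197: 2185x ≡ 57 (mod 1197). With g = gcd(2185, 1197) = 19 dividing 57, divide through: 115x ≡ 3 (mod 63).
Since gcd(115, 63) = 1, x ≡ 3·(115)⁻¹ ≡ 57 (mod 63). Smallest non-negative: 57.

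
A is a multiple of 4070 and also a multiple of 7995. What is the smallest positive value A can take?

6507930

gcd first: 7995 = 1·4070 + 3925; 4070 = 1·3925 + 145; 3925 = 27·145 + 10; 145 = 14·10 + 5; 10 = 2·5 + 0 → gcd = 5
lcm = 4070·7995/gcd = 32539650/5 = 6507930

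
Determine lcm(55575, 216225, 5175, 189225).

55575 = 3² · 5² · 13 · 19; 216225 = 3² · 5² · 31²; 5175 = 3² · 5² · 23; 189225 = 3² · 5² · 29²
lcm takes max exponent of each prime: 3² · 5² · 13 · 19 · 23 · 29² · 31² = 1033062723225

1033062723225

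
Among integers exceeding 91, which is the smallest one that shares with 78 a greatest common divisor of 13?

143

78 = 13·6. Any m with gcd(m, 78) = 13 is a multiple of 13, say 13s, with s coprime to 6.
Need s > 91/13, so s ≥ 8. First s ≥ 8 with gcd(s, 6) = 1 is s = 11. Thus m = 13·11 = 143.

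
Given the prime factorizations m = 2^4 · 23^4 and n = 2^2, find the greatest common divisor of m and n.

4

min exponent per shared prime: 2^2 = 4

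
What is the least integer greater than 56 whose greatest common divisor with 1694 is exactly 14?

70

Multiples of 14 above 56: 14·5, 14·6, … . Need the cofactor coprime to 1694/14 = 121.
Checking s = 5, 6, … the first with gcd(s, 121) = 1 is s = 5, giving 70.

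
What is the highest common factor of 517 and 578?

1

Euclid: 578 = 1·517 + 61; 517 = 8·61 + 29; 61 = 2·29 + 3; 29 = 9·3 + 2; 3 = 1·2 + 1; 2 = 2·1 + 0. Last nonzero remainder: 1.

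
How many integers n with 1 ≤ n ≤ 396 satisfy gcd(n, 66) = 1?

66 = 2·3·11. Inclusion–exclusion on these primes:
396 − ⌊396/2⌋ − ⌊396/3⌋ − ⌊396/11⌋ + ⌊396/6⌋ + ⌊396/22⌋ + ⌊396/33⌋ − ⌊396/66⌋ = 120

120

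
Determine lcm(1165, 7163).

8344895

1165 = 5 · 233; 7163 = 13 · 19 · 29
max exponents: 5 · 13 · 19 · 29 · 233 = 8344895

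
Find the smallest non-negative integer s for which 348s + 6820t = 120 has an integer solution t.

1235

gcd(348, 6820) = 4 (Euclid: 6820 = 19·348 + 208; 348 = 1·208 + 140; 208 = 1·140 + 68; 140 = 2·68 + 4; 68 = 17·4 + 0), and 4 | 120.
Extended Euclid: 348·(98) + 6820·(-5) = 4. Scale by 30: s₀ = 2940.
General solution s = s₀ + 1705k; reducing mod 1705 gives s = 1235 (and t = -63).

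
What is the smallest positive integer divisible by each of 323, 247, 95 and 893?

lcm(323, 247) = 323·247/gcd = 79781/19 = 4199
lcm(4199, 95) = 4199·95/gcd = 398905/19 = 20995
lcm(20995, 893) = 20995·893/gcd = 18748535/19 = 986765

986765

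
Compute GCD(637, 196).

637 = 7² · 13
196 = 2² · 7²
Common: 7² = 49

49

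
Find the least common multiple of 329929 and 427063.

140900468527

gcd first: 427063 = 1·329929 + 97134; 329929 = 3·97134 + 38527; 97134 = 2·38527 + 20080; 38527 = 1·20080 + 18447; 20080 = 1·18447 + 1633; 18447 = 11·1633 + 484; 1633 = 3·484 + 181; 484 = 2·181 + 122; 181 = 1·122 + 59; 122 = 2·59 + 4; 59 = 14·4 + 3; 4 = 1·3 + 1; 3 = 3·1 + 0 → gcd = 1
lcm = 329929·427063/gcd = 140900468527/1 = 140900468527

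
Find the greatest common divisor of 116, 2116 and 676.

116 = 2² · 29; 2116 = 2² · 23²; 676 = 2² · 13²
gcd takes min exponent of each prime: 2² = 4

4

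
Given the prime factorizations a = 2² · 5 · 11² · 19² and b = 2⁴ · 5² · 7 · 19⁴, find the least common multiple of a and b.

44152754800

max exponent per prime: 2⁴ · 5² · 7 · 11² · 19⁴ = 44152754800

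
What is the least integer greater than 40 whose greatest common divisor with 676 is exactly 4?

44

gcd(k, 676) = 4 forces 4 | k; write k = 4s. Then gcd(4s, 4·169) = 4·gcd(s, 169), so need gcd(s, 169) = 1.
4s > 40 gives s ≥ 11. The least s ≥ 11 coprime to 169 is 11, so k = 4·11 = 44.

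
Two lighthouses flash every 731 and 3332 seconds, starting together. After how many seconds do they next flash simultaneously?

gcd first: 3332 = 4·731 + 408; 731 = 1·408 + 323; 408 = 1·323 + 85; 323 = 3·85 + 68; 85 = 1·68 + 17; 68 = 4·17 + 0 → gcd = 17
lcm = 731·3332/gcd = 2435692/17 = 143276

143276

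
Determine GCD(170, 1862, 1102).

gcd(170, 1862): 1862 = 10·170 + 162; 170 = 1·162 + 8; 162 = 20·8 + 2; 8 = 4·2 + 0 → 2
gcd(2, 1102): 1102 = 551·2 + 0 → 2

2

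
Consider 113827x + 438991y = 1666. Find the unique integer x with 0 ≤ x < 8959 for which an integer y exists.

Euclid: 438991 = 3·113827 + 97510; 113827 = 1·97510 + 16317; 97510 = 5·16317 + 15925; 16317 = 1·15925 + 392; 15925 = 40·392 + 245; 392 = 1·245 + 147; 245 = 1·147 + 98; 147 = 1·98 + 49; 98 = 2·49 + 0 → gcd = 49; 1666 = 49·34.
Back-substitution yields 113827·(3363) + 438991·(-872) = 49, so one solution is x = 3363·34 = 114342, y = -872·34 = -29648.
Solutions in x differ by 438991/49 = 8959; the one in [0, 8959) is 114342 mod 8959 = 6834.

6834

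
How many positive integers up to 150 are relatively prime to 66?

45

66 = 2·3·11. Inclusion–exclusion on these primes:
150 − ⌊150/2⌋ − ⌊150/3⌋ − ⌊150/11⌋ + ⌊150/6⌋ + ⌊150/22⌋ + ⌊150/33⌋ − ⌊150/66⌋ = 45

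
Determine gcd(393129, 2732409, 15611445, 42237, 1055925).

3249

gcd(393129, 2732409): 2732409 = 6·393129 + 373635; 393129 = 1·373635 + 19494; 373635 = 19·19494 + 3249; 19494 = 6·3249 + 0 → 3249
gcd(3249, 15611445): 15611445 = 4805·3249 + 0 → 3249
gcd(3249, 42237): 42237 = 13·3249 + 0 → 3249
gcd(3249, 1055925): 1055925 = 325·3249 + 0 → 3249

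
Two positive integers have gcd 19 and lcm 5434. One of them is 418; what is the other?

Using mn = gcd(m,n)·lcm(m,n) = 19·5434 = 103246, we get n = 103246/418 = 247.

247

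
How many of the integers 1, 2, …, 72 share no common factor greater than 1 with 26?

33

26 = 2·13. Inclusion–exclusion on these primes:
72 − ⌊72/2⌋ − ⌊72/13⌋ + ⌊72/26⌋ = 33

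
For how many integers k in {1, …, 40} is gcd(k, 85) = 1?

30

85 = 5·17. Inclusion–exclusion on these primes:
40 − ⌊40/5⌋ − ⌊40/17⌋ + ⌊40/85⌋ = 30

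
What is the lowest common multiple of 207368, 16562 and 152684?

27300204568

lcm(207368, 16562) = 207368·16562/gcd = 3434428816/98 = 35045192
lcm(35045192, 152684) = 35045192·152684/gcd = 5350840095328/196 = 27300204568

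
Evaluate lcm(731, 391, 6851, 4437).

lcm(731, 391) = 731·391/gcd = 285821/17 = 16813
lcm(16813, 6851) = 16813·6851/gcd = 115185863/17 = 6775639
lcm(6775639, 4437) = 6775639·4437/gcd = 30063510243/17 = 1768441779

1768441779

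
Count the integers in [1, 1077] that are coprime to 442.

468

442 = 2·13·17. Inclusion–exclusion on these primes:
1077 − ⌊1077/2⌋ − ⌊1077/13⌋ − ⌊1077/17⌋ + ⌊1077/26⌋ + ⌊1077/34⌋ + ⌊1077/221⌋ − ⌊1077/442⌋ = 468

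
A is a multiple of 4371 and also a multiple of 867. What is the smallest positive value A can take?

gcd first: 4371 = 5·867 + 36; 867 = 24·36 + 3; 36 = 12·3 + 0 → gcd = 3
lcm = 4371·867/gcd = 3789657/3 = 1263219

1263219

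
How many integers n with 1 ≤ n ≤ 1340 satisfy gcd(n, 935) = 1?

Prime factors of 935: 5, 11, 17. Count integers ≤ 1340 divisible by none of them.
By inclusion–exclusion: 1340 − ⌊1340/5⌋ − ⌊1340/11⌋ − ⌊1340/17⌋ + ⌊1340/55⌋ + ⌊1340/85⌋ + ⌊1340/187⌋ − ⌊1340/935⌋ = 918.

918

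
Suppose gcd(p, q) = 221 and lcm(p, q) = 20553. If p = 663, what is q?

6851

p·q = gcd·lcm = 221·20553 = 4542213, so q = 4542213/663 = 6851.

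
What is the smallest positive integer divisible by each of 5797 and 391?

133331

gcd first: 5797 = 14·391 + 323; 391 = 1·323 + 68; 323 = 4·68 + 51; 68 = 1·51 + 17; 51 = 3·17 + 0 → gcd = 17
lcm = 5797·391/gcd = 2266627/17 = 133331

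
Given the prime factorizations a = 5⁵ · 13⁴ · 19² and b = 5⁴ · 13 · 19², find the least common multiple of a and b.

max exponent per prime: 5⁵ · 13⁴ · 19² = 32220378125

32220378125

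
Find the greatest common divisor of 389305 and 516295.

5

389305 = 5 · 7³ · 227
516295 = 5 · 13³ · 47
Common: 5 = 5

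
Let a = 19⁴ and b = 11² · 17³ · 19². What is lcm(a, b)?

max exponent per prime: 11² · 17³ · 19⁴ = 77472315833

77472315833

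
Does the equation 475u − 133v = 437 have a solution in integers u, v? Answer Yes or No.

gcd(475, 133): 475 = 3·133 + 76; 133 = 1·76 + 57; 76 = 1·57 + 19; 57 = 3·19 + 0 → 19
19 divides 437, so a solution exists.

Yes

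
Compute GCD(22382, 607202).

722

22382 = 2 · 19² · 31
607202 = 2 · 19² · 29²
Common: 2 · 19² = 722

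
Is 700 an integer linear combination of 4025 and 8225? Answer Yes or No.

Yes

By Bézout, 4025x + 8225y = 700 has integer solutions iff gcd(4025, 8225) | 700.
Euclid: 8225 = 2·4025 + 175; 4025 = 23·175 + 0. gcd = 175; 700 mod 175 = 0. Yes.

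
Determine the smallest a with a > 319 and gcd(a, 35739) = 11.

341

35739 = 11·3249. Any a with gcd(a, 35739) = 11 is a multiple of 11, say 11s, with s coprime to 3249.
Need s > 319/11, so s ≥ 30. First s ≥ 30 with gcd(s, 3249) = 1 is s = 31. Thus a = 11·31 = 341.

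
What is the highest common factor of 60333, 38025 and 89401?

169

60333 = 3 · 7 · 13² · 17; 38025 = 3² · 5² · 13²; 89401 = 13² · 23²
gcd takes min exponent of each prime: 13² = 169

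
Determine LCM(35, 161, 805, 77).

35 = 5 · 7; 161 = 7 · 23; 805 = 5 · 7 · 23; 77 = 7 · 11
lcm takes max exponent of each prime: 5 · 7 · 11 · 23 = 8855

8855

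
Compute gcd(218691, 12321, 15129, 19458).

9

gcd(218691, 12321): 218691 = 17·12321 + 9234; 12321 = 1·9234 + 3087; 9234 = 2·3087 + 3060; 3087 = 1·3060 + 27; 3060 = 113·27 + 9; 27 = 3·9 + 0 → 9
gcd(9, 15129): 15129 = 1681·9 + 0 → 9
gcd(9, 19458): 19458 = 2162·9 + 0 → 9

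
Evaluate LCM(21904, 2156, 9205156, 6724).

19846316336

21904 = 2⁴ · 37²; 2156 = 2² · 7² · 11; 9205156 = 2² · 37² · 41²; 6724 = 2² · 41²
lcm takes max exponent of each prime: 2⁴ · 7² · 11 · 37² · 41² = 19846316336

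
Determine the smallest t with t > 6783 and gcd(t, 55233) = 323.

7106

gcd(t, 55233) = 323 forces 323 | t; write t = 323s. Then gcd(323s, 323·171) = 323·gcd(s, 171), so need gcd(s, 171) = 1.
323s > 6783 gives s ≥ 22. The least s ≥ 22 coprime to 171 is 22, so t = 323·22 = 7106.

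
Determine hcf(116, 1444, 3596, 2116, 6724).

4

116 = 2² · 29; 1444 = 2² · 19²; 3596 = 2² · 29 · 31; 2116 = 2² · 23²; 6724 = 2² · 41²
gcd takes min exponent of each prime: 2² = 4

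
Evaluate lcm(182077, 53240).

9693779480

182077 = 7 · 19 · 37²; 53240 = 2³ · 5 · 11³
max exponents: 2³ · 5 · 7 · 11³ · 19 · 37² = 9693779480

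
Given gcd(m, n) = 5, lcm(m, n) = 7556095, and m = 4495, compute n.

Using mn = gcd(m,n)·lcm(m,n) = 5·7556095 = 37780475, we get n = 37780475/4495 = 8405.

8405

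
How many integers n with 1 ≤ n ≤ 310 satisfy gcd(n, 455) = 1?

196

Prime factors of 455: 5, 7, 13. Count integers ≤ 310 divisible by none of them.
By inclusion–exclusion: 310 − ⌊310/5⌋ − ⌊310/7⌋ − ⌊310/13⌋ + ⌊310/35⌋ + ⌊310/65⌋ + ⌊310/91⌋ − ⌊310/455⌋ = 196.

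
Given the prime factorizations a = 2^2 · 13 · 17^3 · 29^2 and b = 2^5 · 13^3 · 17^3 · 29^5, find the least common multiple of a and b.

7084623720201248

max exponent per prime: 2^5 · 13^3 · 17^3 · 29^5 = 7084623720201248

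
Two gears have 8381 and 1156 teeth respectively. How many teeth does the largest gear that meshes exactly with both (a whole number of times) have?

289

Euclid: 8381 = 7·1156 + 289; 1156 = 4·289 + 0. Last nonzero remainder: 289.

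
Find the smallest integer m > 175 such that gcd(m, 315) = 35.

gcd(m, 315) = 35 forces 35 | m; write m = 35s. Then gcd(35s, 35·9) = 35·gcd(s, 9), so need gcd(s, 9) = 1.
35s > 175 gives s ≥ 6. The least s ≥ 6 coprime to 9 is 7, so m = 35·7 = 245.

245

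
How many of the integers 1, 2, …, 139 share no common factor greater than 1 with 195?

70

Prime factors of 195: 3, 5, 13. Count integers ≤ 139 divisible by none of them.
By inclusion–exclusion: 139 − ⌊139/3⌋ − ⌊139/5⌋ − ⌊139/13⌋ + ⌊139/15⌋ + ⌊139/39⌋ + ⌊139/65⌋ − ⌊139/195⌋ = 70.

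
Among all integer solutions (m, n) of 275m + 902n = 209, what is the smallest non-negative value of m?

27

Reduce mod 902: 275m ≡ 209 (mod 902). With g = gcd(275, 902) = 11 dividing 209, divide through: 25m ≡ 19 (mod 82).
Since gcd(25, 82) = 1, m ≡ 19·(25)⁻¹ ≡ 27 (mod 82). Smallest non-negative: 27.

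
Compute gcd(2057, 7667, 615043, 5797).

2057 = 11² · 17; 7667 = 11 · 17 · 41; 615043 = 11² · 13 · 17 · 23; 5797 = 11 · 17 · 31
gcd takes min exponent of each prime: 11 · 17 = 187

187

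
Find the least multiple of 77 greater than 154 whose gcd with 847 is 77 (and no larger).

231

847 = 77·11. Any t with gcd(t, 847) = 77 is a multiple of 77, say 77s, with s coprime to 11.
Need s > 154/77, so s ≥ 3. First s ≥ 3 with gcd(s, 11) = 1 is s = 3. Thus t = 77·3 = 231.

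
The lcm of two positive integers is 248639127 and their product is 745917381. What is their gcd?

From gcd × lcm = mn: gcd = 745917381 / 248639127 = 3.

3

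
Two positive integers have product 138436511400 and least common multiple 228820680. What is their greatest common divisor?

gcd·lcm = product, so gcd = 138436511400/228820680 = 605.

605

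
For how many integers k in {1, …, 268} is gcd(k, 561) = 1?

154

561 = 3·11·17. Inclusion–exclusion on these primes:
268 − ⌊268/3⌋ − ⌊268/11⌋ − ⌊268/17⌋ + ⌊268/33⌋ + ⌊268/51⌋ + ⌊268/187⌋ − ⌊268/561⌋ = 154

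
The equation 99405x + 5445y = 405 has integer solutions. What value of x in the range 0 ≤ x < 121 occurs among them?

12

Reduce mod 5445: 99405x ≡ 405 (mod 5445). With g = gcd(99405, 5445) = 45 dividing 405, divide through: 2209x ≡ 9 (mod 121).
Since gcd(2209, 121) = 1, x ≡ 9·(2209)⁻¹ ≡ 12 (mod 121). Smallest non-negative: 12.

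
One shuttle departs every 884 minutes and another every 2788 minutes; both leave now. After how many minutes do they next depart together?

36244

884 = 2² · 13 · 17; 2788 = 2² · 17 · 41
max exponents: 2² · 13 · 17 · 41 = 36244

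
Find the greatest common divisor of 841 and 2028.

1

841 = 29²
2028 = 2² · 3 · 13²
Common: 1 = 1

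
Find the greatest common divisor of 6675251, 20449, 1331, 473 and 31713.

11

gcd(6675251, 20449): 6675251 = 326·20449 + 8877; 20449 = 2·8877 + 2695; 8877 = 3·2695 + 792; 2695 = 3·792 + 319; 792 = 2·319 + 154; 319 = 2·154 + 11; 154 = 14·11 + 0 → 11
gcd(11, 1331): 1331 = 121·11 + 0 → 11
gcd(11, 473): 473 = 43·11 + 0 → 11
gcd(11, 31713): 31713 = 2883·11 + 0 → 11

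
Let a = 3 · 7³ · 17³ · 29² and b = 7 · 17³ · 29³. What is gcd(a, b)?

min exponent per shared prime: 7 · 17³ · 29² = 28922831

28922831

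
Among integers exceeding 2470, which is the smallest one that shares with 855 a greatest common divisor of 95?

2660

Multiples of 95 above 2470: 95·27, 95·28, … . Need the cofactor coprime to 855/95 = 9.
Checking s = 27, 28, … the first with gcd(s, 9) = 1 is s = 28, giving 2660.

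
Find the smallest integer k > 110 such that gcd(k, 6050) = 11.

143

6050 = 11·550. Any k with gcd(k, 6050) = 11 is a multiple of 11, say 11s, with s coprime to 550.
Need s > 110/11, so s ≥ 11. First s ≥ 11 with gcd(s, 550) = 1 is s = 13. Thus k = 11·13 = 143.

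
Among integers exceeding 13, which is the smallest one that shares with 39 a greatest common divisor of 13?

Multiples of 13 above 13: 13·2, 13·3, … . Need the cofactor coprime to 39/13 = 3.
Checking s = 2, 3, … the first with gcd(s, 3) = 1 is s = 2, giving 26.

26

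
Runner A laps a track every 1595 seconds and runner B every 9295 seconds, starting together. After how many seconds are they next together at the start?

269555

gcd first: 9295 = 5·1595 + 1320; 1595 = 1·1320 + 275; 1320 = 4·275 + 220; 275 = 1·220 + 55; 220 = 4·55 + 0 → gcd = 55
lcm = 1595·9295/gcd = 14825525/55 = 269555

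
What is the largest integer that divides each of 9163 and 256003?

9163 = 7² · 11 · 17
256003 = 11 · 17 · 37²
Common: 11 · 17 = 187

187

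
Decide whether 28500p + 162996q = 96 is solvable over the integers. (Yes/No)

Yes

By Bézout, 28500p + 162996q = 96 has integer solutions iff gcd(28500, 162996) | 96.
Euclid: 162996 = 5·28500 + 20496; 28500 = 1·20496 + 8004; 20496 = 2·8004 + 4488; 8004 = 1·4488 + 3516; 4488 = 1·3516 + 972; 3516 = 3·972 + 600; 972 = 1·600 + 372; 600 = 1·372 + 228; 372 = 1·228 + 144; 228 = 1·144 + 84; 144 = 1·84 + 60; 84 = 1·60 + 24; 60 = 2·24 + 12; 24 = 2·12 + 0. gcd = 12; 96 mod 12 = 0. Yes.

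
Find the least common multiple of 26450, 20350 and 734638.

3954244132850

26450 = 2 · 5² · 23²; 20350 = 2 · 5² · 11 · 37; 734638 = 2 · 17² · 31 · 41
lcm takes max exponent of each prime: 2 · 5² · 11 · 17² · 23² · 31 · 37 · 41 = 3954244132850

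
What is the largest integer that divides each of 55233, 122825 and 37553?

17

gcd(55233, 122825): 122825 = 2·55233 + 12359; 55233 = 4·12359 + 5797; 12359 = 2·5797 + 765; 5797 = 7·765 + 442; 765 = 1·442 + 323; 442 = 1·323 + 119; 323 = 2·119 + 85; 119 = 1·85 + 34; 85 = 2·34 + 17; 34 = 2·17 + 0 → 17
gcd(17, 37553): 37553 = 2209·17 + 0 → 17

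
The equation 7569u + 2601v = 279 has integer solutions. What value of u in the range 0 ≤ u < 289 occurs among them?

210

gcd(7569, 2601) = 9 (Euclid: 7569 = 2·2601 + 2367; 2601 = 1·2367 + 234; 2367 = 10·234 + 27; 234 = 8·27 + 18; 27 = 1·18 + 9; 18 = 2·9 + 0), and 9 | 279.
Extended Euclid: 7569·(100) + 2601·(-291) = 9. Scale by 31: u₀ = 3100.
General solution u = u₀ + 289t; reducing mod 289 gives u = 210 (and v = -611).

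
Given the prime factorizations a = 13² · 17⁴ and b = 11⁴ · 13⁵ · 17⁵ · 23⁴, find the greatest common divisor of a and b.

14115049

min exponent per shared prime: 13² · 17⁴ = 14115049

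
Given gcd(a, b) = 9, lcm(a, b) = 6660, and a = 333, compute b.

180

a·b = gcd·lcm = 9·6660 = 59940, so b = 59940/333 = 180.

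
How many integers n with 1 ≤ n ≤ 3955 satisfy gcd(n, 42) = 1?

42 = 2·3·7. Inclusion–exclusion on these primes:
3955 − ⌊3955/2⌋ − ⌊3955/3⌋ − ⌊3955/7⌋ + ⌊3955/6⌋ + ⌊3955/14⌋ + ⌊3955/21⌋ − ⌊3955/42⌋ = 1130

1130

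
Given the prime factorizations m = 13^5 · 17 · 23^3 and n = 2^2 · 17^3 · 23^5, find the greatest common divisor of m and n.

min exponent per shared prime: 17 · 23^3 = 206839

206839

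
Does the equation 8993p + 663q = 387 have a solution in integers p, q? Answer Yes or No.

By Bézout, 8993p + 663q = 387 has integer solutions iff gcd(8993, 663) | 387.
Euclid: 8993 = 13·663 + 374; 663 = 1·374 + 289; 374 = 1·289 + 85; 289 = 3·85 + 34; 85 = 2·34 + 17; 34 = 2·17 + 0. gcd = 17; 387 mod 17 = 13. No.

No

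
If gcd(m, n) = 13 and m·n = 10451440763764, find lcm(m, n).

For any two positive integers, gcd × lcm equals their product. Hence lcm = 10451440763764 / 13 = 803956981828.

803956981828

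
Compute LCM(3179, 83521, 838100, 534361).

3179 = 11 · 17²; 83521 = 17⁴; 838100 = 2² · 5² · 17² · 29; 534361 = 17² · 43²
lcm takes max exponent of each prime: 2² · 5² · 11 · 17⁴ · 29 · 43² = 4926327495100

4926327495100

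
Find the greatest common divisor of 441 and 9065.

49

Euclid: 9065 = 20·441 + 245; 441 = 1·245 + 196; 245 = 1·196 + 49; 196 = 4·49 + 0. Last nonzero remainder: 49.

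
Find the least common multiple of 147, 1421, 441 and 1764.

51156

lcm(147, 1421) = 147·1421/gcd = 208887/49 = 4263
lcm(4263, 441) = 4263·441/gcd = 1879983/147 = 12789
lcm(12789, 1764) = 12789·1764/gcd = 22559796/441 = 51156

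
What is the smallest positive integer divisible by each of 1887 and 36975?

1368075

gcd first: 36975 = 19·1887 + 1122; 1887 = 1·1122 + 765; 1122 = 1·765 + 357; 765 = 2·357 + 51; 357 = 7·51 + 0 → gcd = 51
lcm = 1887·36975/gcd = 69771825/51 = 1368075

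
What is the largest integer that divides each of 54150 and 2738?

2

Euclid: 54150 = 19·2738 + 2128; 2738 = 1·2128 + 610; 2128 = 3·610 + 298; 610 = 2·298 + 14; 298 = 21·14 + 4; 14 = 3·4 + 2; 4 = 2·2 + 0. Last nonzero remainder: 2.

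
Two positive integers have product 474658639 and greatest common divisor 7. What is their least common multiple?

67808377

Since gcd(p,q)·lcm(p,q) = pq, lcm = 474658639/7 = 67808377.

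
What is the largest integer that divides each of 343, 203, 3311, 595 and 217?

7

gcd(343, 203): 343 = 1·203 + 140; 203 = 1·140 + 63; 140 = 2·63 + 14; 63 = 4·14 + 7; 14 = 2·7 + 0 → 7
gcd(7, 3311): 3311 = 473·7 + 0 → 7
gcd(7, 595): 595 = 85·7 + 0 → 7
gcd(7, 217): 217 = 31·7 + 0 → 7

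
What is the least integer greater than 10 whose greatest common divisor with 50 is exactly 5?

15

gcd(k, 50) = 5 forces 5 | k; write k = 5s. Then gcd(5s, 5·10) = 5·gcd(s, 10), so need gcd(s, 10) = 1.
5s > 10 gives s ≥ 3. The least s ≥ 3 coprime to 10 is 3, so k = 5·3 = 15.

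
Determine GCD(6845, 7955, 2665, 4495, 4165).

gcd(6845, 7955): 7955 = 1·6845 + 1110; 6845 = 6·1110 + 185; 1110 = 6·185 + 0 → 185
gcd(185, 2665): 2665 = 14·185 + 75; 185 = 2·75 + 35; 75 = 2·35 + 5; 35 = 7·5 + 0 → 5
gcd(5, 4495): 4495 = 899·5 + 0 → 5
gcd(5, 4165): 4165 = 833·5 + 0 → 5

5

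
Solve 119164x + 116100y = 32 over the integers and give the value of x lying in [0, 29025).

18188

Euclid: 119164 = 1·116100 + 3064; 116100 = 37·3064 + 2732; 3064 = 1·2732 + 332; 2732 = 8·332 + 76; 332 = 4·76 + 28; 76 = 2·28 + 20; 28 = 1·20 + 8; 20 = 2·8 + 4; 8 = 2·4 + 0 → gcd = 4; 32 = 4·8.
Back-substitution yields 119164·(-12239) + 116100·(12562) = 4, so one solution is x = -12239·8 = -97912, y = 12562·8 = 100496.
Solutions in x differ by 116100/4 = 29025; the one in [0, 29025) is -97912 mod 29025 = 18188.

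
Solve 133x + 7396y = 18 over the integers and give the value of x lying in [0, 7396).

6562

gcd(133, 7396) = 1 (Euclid: 7396 = 55·133 + 81; 133 = 1·81 + 52; 81 = 1·52 + 29; 52 = 1·29 + 23; 29 = 1·23 + 6; 23 = 3·6 + 5; 6 = 1·5 + 1; 5 = 5·1 + 0), and 1 | 18.
Extended Euclid: 133·(-1279) + 7396·(23) = 1. Scale by 18: x₀ = -23022.
General solution x = x₀ + 7396t; reducing mod 7396 gives x = 6562 (and y = -118).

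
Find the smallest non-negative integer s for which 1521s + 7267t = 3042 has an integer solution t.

Euclid: 7267 = 4·1521 + 1183; 1521 = 1·1183 + 338; 1183 = 3·338 + 169; 338 = 2·169 + 0 → gcd = 169; 3042 = 169·18.
Back-substitution yields 1521·(-19) + 7267·(4) = 169, so one solution is s = -19·18 = -342, t = 4·18 = 72.
Solutions in s differ by 7267/169 = 43; the one in [0, 43) is -342 mod 43 = 2.

2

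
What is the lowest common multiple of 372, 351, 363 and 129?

372 = 2² · 3 · 31; 351 = 3³ · 13; 363 = 3 · 11²; 129 = 3 · 43
lcm takes max exponent of each prime: 2² · 3³ · 11² · 13 · 31 · 43 = 226455372

226455372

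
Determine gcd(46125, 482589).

9

46125 = 3² · 5³ · 41
482589 = 3² · 29 · 43²
Common: 3² = 9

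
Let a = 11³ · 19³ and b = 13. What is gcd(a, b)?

1

min exponent per shared prime: (none) = 1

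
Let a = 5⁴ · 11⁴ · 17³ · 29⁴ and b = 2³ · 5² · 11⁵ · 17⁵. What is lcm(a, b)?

max exponent per prime: 2³ · 5⁴ · 11⁵ · 17⁵ · 29⁴ = 808667573106783335000

808667573106783335000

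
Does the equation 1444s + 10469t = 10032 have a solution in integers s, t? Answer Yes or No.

No

By Bézout, 1444s + 10469t = 10032 has integer solutions iff gcd(1444, 10469) | 10032.
Euclid: 10469 = 7·1444 + 361; 1444 = 4·361 + 0. gcd = 361; 10032 mod 361 = 285. No.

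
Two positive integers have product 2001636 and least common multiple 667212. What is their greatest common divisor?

3

From gcd × lcm = mn: gcd = 2001636 / 667212 = 3.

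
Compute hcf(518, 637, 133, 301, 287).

7

gcd(518, 637): 637 = 1·518 + 119; 518 = 4·119 + 42; 119 = 2·42 + 35; 42 = 1·35 + 7; 35 = 5·7 + 0 → 7
gcd(7, 133): 133 = 19·7 + 0 → 7
gcd(7, 301): 301 = 43·7 + 0 → 7
gcd(7, 287): 287 = 41·7 + 0 → 7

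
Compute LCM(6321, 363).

764841

gcd first: 6321 = 17·363 + 150; 363 = 2·150 + 63; 150 = 2·63 + 24; 63 = 2·24 + 15; 24 = 1·15 + 9; 15 = 1·9 + 6; 9 = 1·6 + 3; 6 = 2·3 + 0 → gcd = 3
lcm = 6321·363/gcd = 2294523/3 = 764841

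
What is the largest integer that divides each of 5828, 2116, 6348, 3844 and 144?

5828 = 2² · 31 · 47; 2116 = 2² · 23²; 6348 = 2² · 3 · 23²; 3844 = 2² · 31²; 144 = 2⁴ · 3²
gcd takes min exponent of each prime: 2² = 4

4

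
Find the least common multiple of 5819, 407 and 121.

2368333

5819 = 11 · 23²; 407 = 11 · 37; 121 = 11²
lcm takes max exponent of each prime: 11² · 23² · 37 = 2368333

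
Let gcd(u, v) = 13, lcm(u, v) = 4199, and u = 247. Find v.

u·v = gcd·lcm = 13·4199 = 54587, so v = 54587/247 = 221.

221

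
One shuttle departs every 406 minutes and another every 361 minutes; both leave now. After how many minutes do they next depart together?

406 = 2 · 7 · 29; 361 = 19²
max exponents: 2 · 7 · 19² · 29 = 146566

146566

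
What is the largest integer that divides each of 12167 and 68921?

12167 = 23³
68921 = 41³
Common: 1 = 1

1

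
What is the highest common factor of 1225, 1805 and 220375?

gcd(1225, 1805): 1805 = 1·1225 + 580; 1225 = 2·580 + 65; 580 = 8·65 + 60; 65 = 1·60 + 5; 60 = 12·5 + 0 → 5
gcd(5, 220375): 220375 = 44075·5 + 0 → 5

5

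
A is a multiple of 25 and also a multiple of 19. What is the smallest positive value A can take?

25 = 5²; 19 = 19
max exponents: 5² · 19 = 475

475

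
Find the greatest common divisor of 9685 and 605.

9685 = 5 · 13 · 149
605 = 5 · 11²
Common: 5 = 5

5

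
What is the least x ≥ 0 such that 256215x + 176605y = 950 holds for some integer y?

Reduce mod 176605: 256215x ≡ 950 (mod 176605). With g = gcd(256215, 176605) = 95 dividing 950, divide through: 2697x ≡ 10 (mod 1859).
Since gcd(2697, 1859) = 1, x ≡ 10·(2697)⁻¹ ≡ 71 (mod 1859). Smallest non-negative: 71.

71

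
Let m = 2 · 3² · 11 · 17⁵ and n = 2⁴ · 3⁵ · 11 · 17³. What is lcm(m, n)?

60724444176

max exponent per prime: 2⁴ · 3⁵ · 11 · 17⁵ = 60724444176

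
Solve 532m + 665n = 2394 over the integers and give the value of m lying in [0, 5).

2

Reduce mod 665: 532m ≡ 2394 (mod 665). With g = gcd(532, 665) = 133 dividing 2394, divide through: 4m ≡ 18 (mod 5).
Since gcd(4, 5) = 1, m ≡ 18·(4)⁻¹ ≡ 2 (mod 5). Smallest non-negative: 2.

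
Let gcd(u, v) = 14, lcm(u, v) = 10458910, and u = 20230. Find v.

u·v = gcd·lcm = 14·10458910 = 146424740, so v = 146424740/20230 = 7238.

7238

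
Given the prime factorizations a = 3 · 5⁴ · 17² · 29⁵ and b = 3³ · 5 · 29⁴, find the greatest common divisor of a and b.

min exponent per shared prime: 3 · 5 · 29⁴ = 10609215

10609215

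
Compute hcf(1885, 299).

13

Euclid: 1885 = 6·299 + 91; 299 = 3·91 + 26; 91 = 3·26 + 13; 26 = 2·13 + 0. Last nonzero remainder: 13.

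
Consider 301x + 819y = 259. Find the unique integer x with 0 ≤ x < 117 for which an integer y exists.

58

gcd(301, 819) = 7 (Euclid: 819 = 2·301 + 217; 301 = 1·217 + 84; 217 = 2·84 + 49; 84 = 1·49 + 35; 49 = 1·35 + 14; 35 = 2·14 + 7; 14 = 2·7 + 0), and 7 | 259.
Extended Euclid: 301·(49) + 819·(-18) = 7. Scale by 37: x₀ = 1813.
General solution x = x₀ + 117t; reducing mod 117 gives x = 58 (and y = -21).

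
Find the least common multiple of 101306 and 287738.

14574792914

101306 = 2 · 37³; 287738 = 2 · 11² · 29 · 41
max exponents: 2 · 11² · 29 · 37³ · 41 = 14574792914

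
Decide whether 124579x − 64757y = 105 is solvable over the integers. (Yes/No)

By Bézout, 124579x − 64757y = 105 has integer solutions iff gcd(124579, 64757) | 105.
Euclid: 124579 = 1·64757 + 59822; 64757 = 1·59822 + 4935; 59822 = 12·4935 + 602; 4935 = 8·602 + 119; 602 = 5·119 + 7; 119 = 17·7 + 0. gcd = 7; 105 mod 7 = 0. Yes.

Yes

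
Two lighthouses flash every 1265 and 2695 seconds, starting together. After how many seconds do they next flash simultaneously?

1265 = 5 · 11 · 23; 2695 = 5 · 7² · 11
max exponents: 5 · 7² · 11 · 23 = 61985

61985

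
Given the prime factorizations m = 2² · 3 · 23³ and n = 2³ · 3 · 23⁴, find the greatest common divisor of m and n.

146004

min exponent per shared prime: 2² · 3 · 23³ = 146004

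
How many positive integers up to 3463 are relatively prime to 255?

255 = 3·5·17. Inclusion–exclusion on these primes:
3463 − ⌊3463/3⌋ − ⌊3463/5⌋ − ⌊3463/17⌋ + ⌊3463/15⌋ + ⌊3463/51⌋ + ⌊3463/85⌋ − ⌊3463/255⌋ = 1738

1738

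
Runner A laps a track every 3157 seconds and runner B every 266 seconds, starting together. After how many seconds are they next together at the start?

119966

3157 = 7 · 11 · 41; 266 = 2 · 7 · 19
max exponents: 2 · 7 · 11 · 19 · 41 = 119966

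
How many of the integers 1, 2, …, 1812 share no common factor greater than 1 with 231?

231 = 3·7·11. Inclusion–exclusion on these primes:
1812 − ⌊1812/3⌋ − ⌊1812/7⌋ − ⌊1812/11⌋ + ⌊1812/21⌋ + ⌊1812/33⌋ + ⌊1812/77⌋ − ⌊1812/231⌋ = 942

942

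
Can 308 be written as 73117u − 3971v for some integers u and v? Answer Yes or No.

By Bézout, 73117u − 3971v = 308 has integer solutions iff gcd(73117, 3971) | 308.
Euclid: 73117 = 18·3971 + 1639; 3971 = 2·1639 + 693; 1639 = 2·693 + 253; 693 = 2·253 + 187; 253 = 1·187 + 66; 187 = 2·66 + 55; 66 = 1·55 + 11; 55 = 5·11 + 0. gcd = 11; 308 mod 11 = 0. Yes.

Yes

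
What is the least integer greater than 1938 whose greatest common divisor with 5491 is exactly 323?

gcd(a, 5491) = 323 forces 323 | a; write a = 323s. Then gcd(323s, 323·17) = 323·gcd(s, 17), so need gcd(s, 17) = 1.
323s > 1938 gives s ≥ 7. The least s ≥ 7 coprime to 17 is 7, so a = 323·7 = 2261.

2261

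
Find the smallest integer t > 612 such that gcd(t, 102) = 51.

Multiples of 51 above 612: 51·13, 51·14, … . Need the cofactor coprime to 102/51 = 2.
Checking s = 13, 14, … the first with gcd(s, 2) = 1 is s = 13, giving 663.

663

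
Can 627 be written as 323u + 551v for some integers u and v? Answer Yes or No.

By Bézout, 323u + 551v = 627 has integer solutions iff gcd(323, 551) | 627.
Euclid: 551 = 1·323 + 228; 323 = 1·228 + 95; 228 = 2·95 + 38; 95 = 2·38 + 19; 38 = 2·19 + 0. gcd = 19; 627 mod 19 = 0. Yes.

Yes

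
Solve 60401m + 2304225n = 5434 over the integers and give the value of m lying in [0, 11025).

gcd(60401, 2304225) = 209 (Euclid: 2304225 = 38·60401 + 8987; 60401 = 6·8987 + 6479; 8987 = 1·6479 + 2508; 6479 = 2·2508 + 1463; 2508 = 1·1463 + 1045; 1463 = 1·1045 + 418; 1045 = 2·418 + 209; 418 = 2·209 + 0), and 209 | 5434.
Extended Euclid: 60401·(-4616) + 2304225·(121) = 209. Scale by 26: m₀ = -120016.
General solution m = m₀ + 11025t; reducing mod 11025 gives m = 1259 (and n = -33).

1259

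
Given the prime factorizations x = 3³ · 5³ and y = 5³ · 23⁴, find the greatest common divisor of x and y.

125

min exponent per shared prime: 5³ = 125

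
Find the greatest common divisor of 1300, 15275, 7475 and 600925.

325

1300 = 2² · 5² · 13; 15275 = 5² · 13 · 47; 7475 = 5² · 13 · 23; 600925 = 5² · 13 · 43²
gcd takes min exponent of each prime: 5² · 13 = 325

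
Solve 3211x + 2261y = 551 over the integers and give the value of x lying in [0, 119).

Reduce mod 2261: 3211x ≡ 551 (mod 2261). With g = gcd(3211, 2261) = 19 dividing 551, divide through: 169x ≡ 29 (mod 119).
Since gcd(169, 119) = 1, x ≡ 29·(169)⁻¹ ≡ 22 (mod 119). Smallest non-negative: 22.

22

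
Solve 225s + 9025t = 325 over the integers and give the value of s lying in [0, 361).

gcd(225, 9025) = 25 (Euclid: 9025 = 40·225 + 25; 225 = 9·25 + 0), and 25 | 325.
Extended Euclid: 225·(-40) + 9025·(1) = 25. Scale by 13: s₀ = -520.
General solution s = s₀ + 361k; reducing mod 361 gives s = 202 (and t = -5).

202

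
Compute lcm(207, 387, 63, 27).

lcm(207, 387) = 207·387/gcd = 80109/9 = 8901
lcm(8901, 63) = 8901·63/gcd = 560763/9 = 62307
lcm(62307, 27) = 62307·27/gcd = 1682289/9 = 186921

186921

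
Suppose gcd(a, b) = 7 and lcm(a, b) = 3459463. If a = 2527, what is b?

Using ab = gcd(a,b)·lcm(a,b) = 7·3459463 = 24216241, we get b = 24216241/2527 = 9583.

9583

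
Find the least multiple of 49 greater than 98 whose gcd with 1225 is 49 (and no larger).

147

gcd(m, 1225) = 49 forces 49 | m; write m = 49s. Then gcd(49s, 49·25) = 49·gcd(s, 25), so need gcd(s, 25) = 1.
49s > 98 gives s ≥ 3. The least s ≥ 3 coprime to 25 is 3, so m = 49·3 = 147.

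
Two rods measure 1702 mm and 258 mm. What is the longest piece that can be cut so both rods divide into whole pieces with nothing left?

2

1702 = 2 · 23 · 37
258 = 2 · 3 · 43
Common: 2 = 2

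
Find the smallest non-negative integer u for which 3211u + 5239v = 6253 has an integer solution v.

gcd(3211, 5239) = 169 (Euclid: 5239 = 1·3211 + 2028; 3211 = 1·2028 + 1183; 2028 = 1·1183 + 845; 1183 = 1·845 + 338; 845 = 2·338 + 169; 338 = 2·169 + 0), and 169 | 6253.
Extended Euclid: 3211·(-13) + 5239·(8) = 169. Scale by 37: u₀ = -481.
General solution u = u₀ + 31t; reducing mod 31 gives u = 15 (and v = -8).

15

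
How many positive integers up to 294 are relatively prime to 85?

222

85 = 5·17. Inclusion–exclusion on these primes:
294 − ⌊294/5⌋ − ⌊294/17⌋ + ⌊294/85⌋ = 222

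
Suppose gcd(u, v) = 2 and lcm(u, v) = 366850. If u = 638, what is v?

Using uv = gcd(u,v)·lcm(u,v) = 2·366850 = 733700, we get v = 733700/638 = 1150.

1150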